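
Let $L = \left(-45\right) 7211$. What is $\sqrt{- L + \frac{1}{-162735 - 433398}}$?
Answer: $\frac{\sqrt{12813029533190658}}{198711} \approx 569.64$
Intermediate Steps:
$L = -324495$
$\sqrt{- L + \frac{1}{-162735 - 433398}} = \sqrt{\left(-1\right) \left(-324495\right) + \frac{1}{-162735 - 433398}} = \sqrt{324495 + \frac{1}{-596133}} = \sqrt{324495 - \frac{1}{596133}} = \sqrt{\frac{193442177834}{596133}} = \frac{\sqrt{12813029533190658}}{198711}$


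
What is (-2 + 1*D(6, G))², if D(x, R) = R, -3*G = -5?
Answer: ⅑ ≈ 0.11111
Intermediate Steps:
G = 5/3 (G = -⅓*(-5) = 5/3 ≈ 1.6667)
(-2 + 1*D(6, G))² = (-2 + 1*(5/3))² = (-2 + 5/3)² = (-⅓)² = ⅑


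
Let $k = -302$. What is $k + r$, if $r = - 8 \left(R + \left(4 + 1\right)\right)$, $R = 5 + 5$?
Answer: $-422$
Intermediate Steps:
$R = 10$
$r = -120$ ($r = - 8 \left(10 + \left(4 + 1\right)\right) = - 8 \left(10 + 5\right) = \left(-8\right) 15 = -120$)
$k + r = -302 - 120 = -422$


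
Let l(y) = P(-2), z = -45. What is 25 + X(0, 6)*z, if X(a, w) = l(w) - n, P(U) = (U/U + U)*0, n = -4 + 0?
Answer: -155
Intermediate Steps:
n = -4
P(U) = 0 (P(U) = (1 + U)*0 = 0)
l(y) = 0
X(a, w) = 4 (X(a, w) = 0 - 1*(-4) = 0 + 4 = 4)
25 + X(0, 6)*z = 25 + 4*(-45) = 25 - 180 = -155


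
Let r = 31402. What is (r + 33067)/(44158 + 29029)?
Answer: 64469/73187 ≈ 0.88088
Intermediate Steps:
(r + 33067)/(44158 + 29029) = (31402 + 33067)/(44158 + 29029) = 64469/73187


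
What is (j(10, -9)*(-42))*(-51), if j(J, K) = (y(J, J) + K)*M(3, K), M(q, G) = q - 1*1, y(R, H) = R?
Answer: 4284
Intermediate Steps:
M(q, G) = -1 + q (M(q, G) = q - 1 = -1 + q)
j(J, K) = 2*J + 2*K (j(J, K) = (J + K)*(-1 + 3) = (J + K)*2 = 2*J + 2*K)
(j(10, -9)*(-42))*(-51) = ((2*10 + 2*(-9))*(-42))*(-51) = ((20 - 18)*(-42))*(-51) = (2*(-42))*(-51) = -84*(-51) = 4284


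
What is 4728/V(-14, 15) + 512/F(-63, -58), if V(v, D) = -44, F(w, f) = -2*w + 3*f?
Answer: -3898/33 ≈ -118.12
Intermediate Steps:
4728/V(-14, 15) + 512/F(-63, -58) = 4728/(-44) + 512/(-2*(-63) + 3*(-58)) = 4728*(-1/44) + 512/(126 - 174) = -1182/11 + 512/(-48) = -1182/11 + 512*(-1/48) = -1182/11 - 32/3 = -3898/33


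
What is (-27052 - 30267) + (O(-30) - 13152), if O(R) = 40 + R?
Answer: -70461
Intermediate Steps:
(-27052 - 30267) + (O(-30) - 13152) = (-27052 - 30267) + ((40 - 30) - 13152) = -57319 + (10 - 13152) = -57319 - 13142 = -70461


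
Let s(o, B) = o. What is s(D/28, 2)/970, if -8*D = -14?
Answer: 1/15520 ≈ 6.4433e-5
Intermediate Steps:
D = 7/4 (D = -1/8*(-14) = 7/4 ≈ 1.7500)
s(D/28, 2)/970 = ((7/4)/28)/970 = ((7/4)*(1/28))*(1/970) = (1/16)*(1/970) = 1/15520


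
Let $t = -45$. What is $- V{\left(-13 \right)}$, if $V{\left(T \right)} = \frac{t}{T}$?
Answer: $- \frac{45}{13} \approx -3.4615$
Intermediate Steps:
$V{\left(T \right)} = - \frac{45}{T}$
$- V{\left(-13 \right)} = - \frac{-45}{-13} = - \frac{\left(-45\right) \left(-1\right)}{13} = \left(-1\right) \frac{45}{13} = - \frac{45}{13}$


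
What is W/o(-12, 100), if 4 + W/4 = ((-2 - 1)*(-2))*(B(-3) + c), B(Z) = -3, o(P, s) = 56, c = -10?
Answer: -41/7 ≈ -5.8571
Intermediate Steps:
W = -328 (W = -16 + 4*(((-2 - 1)*(-2))*(-3 - 10)) = -16 + 4*(-3*(-2)*(-13)) = -16 + 4*(6*(-13)) = -16 + 4*(-78) = -16 - 312 = -328)
W/o(-12, 100) = -328/56 = -328*1/56 = -41/7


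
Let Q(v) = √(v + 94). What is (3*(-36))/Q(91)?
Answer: -108*√185/185 ≈ -7.9403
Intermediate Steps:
Q(v) = √(94 + v)
(3*(-36))/Q(91) = (3*(-36))/(√(94 + 91)) = -108*√185/185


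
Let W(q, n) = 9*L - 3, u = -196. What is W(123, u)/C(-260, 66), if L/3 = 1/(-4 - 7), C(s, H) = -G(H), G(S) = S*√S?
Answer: 5*√66/3993 ≈ 0.010173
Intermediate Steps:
G(S) = S^(3/2)
C(s, H) = -H^(3/2)
L = -3/11 (L = 3/(-4 - 7) = 3/(-11) = 3*(-1/11) = -3/11 ≈ -0.27273)
W(q, n) = -60/11 (W(q, n) = 9*(-3/11) - 3 = -27/11 - 3 = -60/11)
W(123, u)/C(-260, 66) = -60*(-√66/4356)/11 = -(-5)*√66/3993 = 5*√66/3993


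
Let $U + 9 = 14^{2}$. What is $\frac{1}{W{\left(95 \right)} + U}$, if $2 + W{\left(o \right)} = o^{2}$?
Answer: $\frac{1}{9210} \approx 0.00010858$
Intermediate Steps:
$W{\left(o \right)} = -2 + o^{2}$
$U = 187$ ($U = -9 + 14^{2} = -9 + 196 = 187$)
$\frac{1}{W{\left(95 \right)} + U} = \frac{1}{\left(-2 + 95^{2}\right) + 187} = \frac{1}{\left(-2 + 9025\right) + 187} = \frac{1}{9023 + 187} = \frac{1}{9210}$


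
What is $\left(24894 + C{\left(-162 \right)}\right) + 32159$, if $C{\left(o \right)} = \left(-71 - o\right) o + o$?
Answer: $42149$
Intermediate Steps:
$C{\left(o \right)} = o + o \left(-71 - o\right)$ ($C{\left(o \right)} = o \left(-71 - o\right) + o = o + o \left(-71 - o\right)$)
$\left(24894 + C{\left(-162 \right)}\right) + 32159 = \left(24894 - - 162 \left(70 - 162\right)\right) + 32159 = \left(24894 - \left(-162\right) \left(-92\right)\right) + 32159 = \left(24894 - 14904\right) + 32159 = 9990 + 32159 = 42149$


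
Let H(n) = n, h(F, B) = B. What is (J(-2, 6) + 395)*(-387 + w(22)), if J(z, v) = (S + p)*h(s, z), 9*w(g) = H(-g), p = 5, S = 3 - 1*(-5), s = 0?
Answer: -143705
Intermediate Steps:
S = 8 (S = 3 + 5 = 8)
w(g) = -g/9 (w(g) = (-g)/9 = -g/9)
J(z, v) = 13*z (J(z, v) = (8 + 5)*z = 13*z)
(J(-2, 6) + 395)*(-387 + w(22)) = (13*(-2) + 395)*(-387 - ⅑*22) = (-26 + 395)*(-387 - 22/9) = 369*(-3505/9) = -143705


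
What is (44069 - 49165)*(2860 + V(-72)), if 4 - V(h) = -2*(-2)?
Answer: -14574560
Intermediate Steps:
V(h) = 0 (V(h) = 4 - (-2)*(-2) = 4 - 1*4 = 4 - 4 = 0)
(44069 - 49165)*(2860 + V(-72)) = (44069 - 49165)*(2860 + 0) = -5096*2860 = -14574560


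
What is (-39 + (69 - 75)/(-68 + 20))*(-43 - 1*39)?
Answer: 12751/4 ≈ 3187.8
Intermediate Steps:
(-39 + (69 - 75)/(-68 + 20))*(-43 - 1*39) = (-39 - 6/(-48))*(-43 - 39) = (-39 - 6*(-1/48))*(-82) = (-39 + ⅛)*(-82) = -311/8*(-82) = 12751/4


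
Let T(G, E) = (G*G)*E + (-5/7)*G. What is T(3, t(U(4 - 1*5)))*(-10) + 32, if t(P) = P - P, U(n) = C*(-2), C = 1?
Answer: 374/7 ≈ 53.429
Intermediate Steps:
U(n) = -2 (U(n) = 1*(-2) = -2)
t(P) = 0
T(G, E) = -5*G/7 + E*G**2 (T(G, E) = G**2*E + (-5*1/7)*G = E*G**2 - 5*G/7 = -5*G/7 + E*G**2)
T(3, t(U(4 - 1*5)))*(-10) + 32 = ((1/7)*3*(-5 + 7*0*3))*(-10) + 32 = ((1/7)*3*(-5 + 0))*(-10) + 32 = ((1/7)*3*(-5))*(-10) + 32 = -15/7*(-10) + 32 = 150/7 + 32 = 374/7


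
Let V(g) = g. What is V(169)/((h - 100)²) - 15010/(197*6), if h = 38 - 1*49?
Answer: -30789742/2427237 ≈ -12.685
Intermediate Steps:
h = -11 (h = 38 - 49 = -11)
V(169)/((h - 100)²) - 15010/(197*6) = 169/((-11 - 100)²) - 15010/(197*6) = 169/((-111)²) - 15010/1182 = 169/12321 - 15010*1/1182 = 169*(1/12321) - 7505/591 = 169/12321 - 7505/591 = -30789742/2427237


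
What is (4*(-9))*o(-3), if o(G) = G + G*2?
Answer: 324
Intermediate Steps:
o(G) = 3*G (o(G) = G + 2*G = 3*G)
(4*(-9))*o(-3) = (4*(-9))*(3*(-3)) = -36*(-9) = 324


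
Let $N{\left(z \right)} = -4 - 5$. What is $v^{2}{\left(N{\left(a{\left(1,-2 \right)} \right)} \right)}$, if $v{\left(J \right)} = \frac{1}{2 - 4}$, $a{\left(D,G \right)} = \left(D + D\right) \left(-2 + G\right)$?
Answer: $\frac{1}{4} \approx 0.25$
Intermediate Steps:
$a{\left(D,G \right)} = 2 D \left(-2 + G\right)$
$N{\left(z \right)} = -9$ ($N{\left(z \right)} = -4 - 5 = -9$)
$v{\left(J \right)} = - \frac{1}{2}$ ($v{\left(J \right)} = \frac{1}{-2} = - \frac{1}{2}$)
$v^{2}{\left(N{\left(a{\left(1,-2 \right)} \right)} \right)} = \left(- \frac{1}{2}\right)^{2} = \frac{1}{4}$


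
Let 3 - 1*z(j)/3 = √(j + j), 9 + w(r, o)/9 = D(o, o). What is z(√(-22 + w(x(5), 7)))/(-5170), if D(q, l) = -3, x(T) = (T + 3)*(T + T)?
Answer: -9/5170 + 3*2^(¾)*65^(¼)*√I/5170 ≈ 0.00021856 + 0.0019594*I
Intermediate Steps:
x(T) = 2*T*(3 + T) (x(T) = (3 + T)*(2*T) = 2*T*(3 + T))
w(r, o) = -108 (w(r, o) = -81 + 9*(-3) = -81 - 27 = -108)
z(j) = 9 - 3*√2*√j (z(j) = 9 - 3*√(j + j) = 9 - 3*√2*√j)
z(√(-22 + w(x(5), 7)))/(-5170) = (9 - 3*√2*√(√(-22 - 108)))/(-5170) = (9 - 3*√2*√(√(-130)))*(-1/5170) = (9 - 3*√2*√(I*√130))*(-1/5170) = (9 - 3*√2*130^(¼)*√I)*(-1/5170) = (9 - 3*2^(¾)*65^(¼)*√I)*(-1/5170) = -9/5170 + 3*2^(¾)*65^(¼)*√I/5170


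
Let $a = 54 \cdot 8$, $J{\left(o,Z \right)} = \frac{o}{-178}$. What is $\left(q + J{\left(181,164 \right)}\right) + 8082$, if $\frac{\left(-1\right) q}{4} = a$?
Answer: $\frac{1130831}{178} \approx 6353.0$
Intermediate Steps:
$J{\left(o,Z \right)} = - \frac{o}{178}$ ($J{\left(o,Z \right)} = o \left(- \frac{1}{178}\right) = - \frac{o}{178}$)
$a = 432$
$q = -1728$ ($q = \left(-4\right) 432 = -1728$)
$\left(q + J{\left(181,164 \right)}\right) + 8082 = \left(-1728 - \frac{181}{178}\right) + 8082 = - \frac{307765}{178} + 8082 = \frac{1130831}{178}$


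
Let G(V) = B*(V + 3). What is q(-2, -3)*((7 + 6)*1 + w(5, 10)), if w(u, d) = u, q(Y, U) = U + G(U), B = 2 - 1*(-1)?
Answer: -54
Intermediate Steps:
B = 3 (B = 2 + 1 = 3)
G(V) = 9 + 3*V (G(V) = 3*(V + 3) = 3*(3 + V) = 9 + 3*V)
q(Y, U) = 9 + 4*U (q(Y, U) = U + (9 + 3*U) = 9 + 4*U)
q(-2, -3)*((7 + 6)*1 + w(5, 10)) = (9 + 4*(-3))*((7 + 6)*1 + 5) = (9 - 12)*(13*1 + 5) = -3*(13 + 5) = -3*18 = -54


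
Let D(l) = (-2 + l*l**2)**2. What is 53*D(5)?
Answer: 801837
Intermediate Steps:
D(l) = (-2 + l**3)**2
53*D(5) = 53*(-2 + 5**3)**2 = 53*(-2 + 125)**2 = 53*123**2 = 53*15129 = 801837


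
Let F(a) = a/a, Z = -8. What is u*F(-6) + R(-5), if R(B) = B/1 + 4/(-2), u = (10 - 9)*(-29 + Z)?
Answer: -44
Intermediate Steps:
u = -37 (u = (10 - 9)*(-29 - 8) = 1*(-37) = -37)
R(B) = -2 + B (R(B) = B*1 + 4*(-1/2) = B - 2 = -2 + B)
F(a) = 1
u*F(-6) + R(-5) = -37*1 + (-2 - 5) = -37 - 7 = -44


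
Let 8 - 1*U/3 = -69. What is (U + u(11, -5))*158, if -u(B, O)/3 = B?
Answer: 31284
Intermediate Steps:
U = 231 (U = 24 - 3*(-69) = 24 + 207 = 231)
u(B, O) = -3*B
(U + u(11, -5))*158 = (231 - 3*11)*158 = (231 - 33)*158 = 198*158 = 31284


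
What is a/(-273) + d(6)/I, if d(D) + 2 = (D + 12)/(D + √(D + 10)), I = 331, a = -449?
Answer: 742822/451815 ≈ 1.6441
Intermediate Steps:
d(D) = -2 + (12 + D)/(D + √(10 + D)) (d(D) = -2 + (D + 12)/(D + √(D + 10)) = -2 + (12 + D)/(D + √(10 + D)))
a/(-273) + d(6)/I = -449/(-273) + ((12 - 1*6 - 2*√(10 + 6))/(6 + √(10 + 6)))/331 = -449*(-1/273) + ((12 - 6 - 2*√16)/(6 + √16))*(1/331) = 449/273 + ((12 - 6 - 2*4)/(6 + 4))*(1/331) = 449/273 + ((12 - 6 - 8)/10)*(1/331) = 449/273 + ((⅒)*(-2))*(1/331) = 449/273 - ⅕*1/331 = 449/273 - 1/1655 = 742822/451815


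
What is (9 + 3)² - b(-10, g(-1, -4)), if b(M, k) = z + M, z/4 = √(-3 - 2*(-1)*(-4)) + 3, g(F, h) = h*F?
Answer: 142 - 4*I*√11 ≈ 142.0 - 13.266*I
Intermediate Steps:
g(F, h) = F*h
z = 12 + 4*I*√11 (z = 4*(√(-3 - 2*(-1)*(-4)) + 3) = 4*(√(-3 + 2*(-4)) + 3) = 4*(√(-3 - 8) + 3) = 4*(√(-11) + 3) = 4*(I*√11 + 3) = 4*(3 + I*√11) = 12 + 4*I*√11 ≈ 12.0 + 13.266*I)
b(M, k) = 12 + M + 4*I*√11 (b(M, k) = (12 + 4*I*√11) + M = 12 + M + 4*I*√11)
(9 + 3)² - b(-10, g(-1, -4)) = (9 + 3)² - (12 - 10 + 4*I*√11) = 12² - (2 + 4*I*√11) = 144 + (-2 - 4*I*√11) = 142 - 4*I*√11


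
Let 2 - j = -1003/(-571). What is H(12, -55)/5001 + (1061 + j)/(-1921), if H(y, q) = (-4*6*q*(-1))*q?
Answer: 25534610210/1828517297 ≈ 13.965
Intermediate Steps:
j = 139/571 (j = 2 - (-1003)/(-571) = 2 - (-1003)*(-1)/571 = 2 - 1*1003/571 = 2 - 1003/571 = 139/571 ≈ 0.24343)
H(y, q) = 24*q² (H(y, q) = (-(-24)*q)*q = (24*q)*q = 24*q²)
H(12, -55)/5001 + (1061 + j)/(-1921) = (24*(-55)²)/5001 + (1061 + 139/571)/(-1921) = (24*3025)*(1/5001) + (605970/571)*(-1/1921) = 72600*(1/5001) - 605970/1096891 = 24200/1667 - 605970/1096891 = 25534610210/1828517297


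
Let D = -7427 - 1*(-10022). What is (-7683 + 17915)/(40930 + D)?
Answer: 10232/43525 ≈ 0.23508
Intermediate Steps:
D = 2595 (D = -7427 + 10022 = 2595)
(-7683 + 17915)/(40930 + D) = (-7683 + 17915)/(40930 + 2595) = 10232/43525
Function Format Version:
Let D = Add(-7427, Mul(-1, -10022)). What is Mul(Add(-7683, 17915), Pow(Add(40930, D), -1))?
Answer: Rational(10232, 43525) ≈ 0.23508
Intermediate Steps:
D = 2595 (D = Add(-7427, 10022) = 2595)
Mul(Add(-7683, 17915), Pow(Add(40930, D), -1)) = Mul(Add(-7683, 17915), Pow(Add(40930, 2595), -1)) = Mul(10232, Pow(43525, -1)) = Mul(10232, Rational(1, 43525)) = Rational(10232, 43525)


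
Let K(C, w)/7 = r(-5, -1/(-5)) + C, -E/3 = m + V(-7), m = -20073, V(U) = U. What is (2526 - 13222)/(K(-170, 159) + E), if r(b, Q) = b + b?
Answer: -2674/14745 ≈ -0.18135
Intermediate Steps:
E = 60240 (E = -3*(-20073 - 7) = -3*(-20080) = 60240)
r(b, Q) = 2*b
K(C, w) = -70 + 7*C (K(C, w) = 7*(2*(-5) + C) = 7*(-10 + C) = -70 + 7*C)
(2526 - 13222)/(K(-170, 159) + E) = (2526 - 13222)/((-70 + 7*(-170)) + 60240) = -10696/((-70 - 1190) + 60240) = -10696/(-1260 + 60240) = -10696/58980 = -10696*1/58980 = -2674/14745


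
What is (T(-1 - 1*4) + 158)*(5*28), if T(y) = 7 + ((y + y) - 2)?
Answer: 21420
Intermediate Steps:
T(y) = 5 + 2*y (T(y) = 7 + (2*y - 2) = 7 + (-2 + 2*y) = 5 + 2*y)
(T(-1 - 1*4) + 158)*(5*28) = ((5 + 2*(-1 - 1*4)) + 158)*(5*28) = ((5 + 2*(-1 - 4)) + 158)*140 = ((5 + 2*(-5)) + 158)*140 = ((5 - 10) + 158)*140 = (-5 + 158)*140 = 153*140 = 21420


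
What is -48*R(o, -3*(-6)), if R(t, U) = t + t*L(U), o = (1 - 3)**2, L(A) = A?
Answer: -3648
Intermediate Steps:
o = 4 (o = (-2)**2 = 4)
R(t, U) = t + U*t (R(t, U) = t + t*U = t + U*t)
-48*R(o, -3*(-6)) = -192*(1 - 3*(-6)) = -192*(1 + 18) = -192*19 = -48*76 = -3648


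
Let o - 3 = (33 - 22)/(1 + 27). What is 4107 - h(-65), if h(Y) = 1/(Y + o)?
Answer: 7084603/1725 ≈ 4107.0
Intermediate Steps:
o = 95/28 (o = 3 + (33 - 22)/(1 + 27) = 3 + 11/28 = 95/28 ≈ 3.3929)
h(Y) = 1/(95/28 + Y) (h(Y) = 1/(Y + 95/28) = 1/(95/28 + Y))
4107 - h(-65) = 4107 - 28/(95 + 28*(-65)) = 4107 - 28/(95 - 1820) = 4107 - 28/(-1725) = 4107 - 28*(-1)/1725 = 4107 - 1*(-28/1725) = 4107 + 28/1725 = 7084603/1725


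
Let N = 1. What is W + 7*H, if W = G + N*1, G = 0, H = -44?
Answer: -307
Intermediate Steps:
W = 1 (W = 0 + 1*1 = 0 + 1 = 1)
W + 7*H = 1 + 7*(-44) = 1 - 308 = -307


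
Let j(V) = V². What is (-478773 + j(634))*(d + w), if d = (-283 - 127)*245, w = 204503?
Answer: -7993039301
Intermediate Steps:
d = -100450 (d = -410*245 = -100450)
(-478773 + j(634))*(d + w) = (-478773 + 634²)*(-100450 + 204503) = (-478773 + 401956)*104053 = -76817*104053 = -7993039301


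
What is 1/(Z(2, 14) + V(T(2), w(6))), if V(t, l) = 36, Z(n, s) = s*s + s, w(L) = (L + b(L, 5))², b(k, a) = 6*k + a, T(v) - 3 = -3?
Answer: 1/246 ≈ 0.0040650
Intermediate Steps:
T(v) = 0 (T(v) = 3 - 3 = 0)
b(k, a) = a + 6*k
w(L) = (5 + 7*L)² (w(L) = (L + (5 + 6*L))² = (5 + 7*L)²)
Z(n, s) = s + s² (Z(n, s) = s² + s = s + s²)
1/(Z(2, 14) + V(T(2), w(6))) = 1/(14*(1 + 14) + 36) = 1/(14*15 + 36) = 1/(210 + 36) = 1/246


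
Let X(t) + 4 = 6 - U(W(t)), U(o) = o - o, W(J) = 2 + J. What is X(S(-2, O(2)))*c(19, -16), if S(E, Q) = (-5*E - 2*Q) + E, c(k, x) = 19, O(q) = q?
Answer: 38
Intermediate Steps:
U(o) = 0
S(E, Q) = -4*E - 2*Q
X(t) = 2 (X(t) = -4 + (6 - 1*0) = -4 + (6 + 0) = -4 + 6 = 2)
X(S(-2, O(2)))*c(19, -16) = 2*19 = 38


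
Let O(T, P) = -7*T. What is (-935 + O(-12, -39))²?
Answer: 724201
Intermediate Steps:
(-935 + O(-12, -39))² = (-935 - 7*(-12))² = (-935 + 84)² = (-851)² = 724201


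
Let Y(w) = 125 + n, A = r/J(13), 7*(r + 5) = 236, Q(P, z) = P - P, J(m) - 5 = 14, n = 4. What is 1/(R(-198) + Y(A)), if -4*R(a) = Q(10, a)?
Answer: 1/129 ≈ 0.0077519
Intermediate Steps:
J(m) = 19 (J(m) = 5 + 14 = 19)
Q(P, z) = 0
R(a) = 0 (R(a) = -¼*0 = 0)
r = 201/7 (r = -5 + (⅐)*236 = -5 + 236/7 = 201/7 ≈ 28.714)
A = 201/133 (A = (201/7)/19 = (201/7)*(1/19) = 201/133 ≈ 1.5113)
Y(w) = 129 (Y(w) = 125 + 4 = 129)
1/(R(-198) + Y(A)) = 1/(0 + 129) = 1/129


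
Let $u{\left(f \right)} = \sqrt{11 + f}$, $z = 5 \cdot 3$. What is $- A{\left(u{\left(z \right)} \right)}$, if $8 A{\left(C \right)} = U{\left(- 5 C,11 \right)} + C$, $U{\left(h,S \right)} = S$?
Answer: $- \frac{11}{8} - \frac{\sqrt{26}}{8} \approx -2.0124$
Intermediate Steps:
$z = 15$
$A{\left(C \right)} = \frac{11}{8} + \frac{C}{8}$ ($A{\left(C \right)} = \frac{11 + C}{8} = \frac{11}{8} + \frac{C}{8}$)
$- A{\left(u{\left(z \right)} \right)} = - (\frac{11}{8} + \frac{\sqrt{11 + 15}}{8}) = - (\frac{11}{8} + \frac{\sqrt{26}}{8}) = - \frac{11}{8} - \frac{\sqrt{26}}{8}$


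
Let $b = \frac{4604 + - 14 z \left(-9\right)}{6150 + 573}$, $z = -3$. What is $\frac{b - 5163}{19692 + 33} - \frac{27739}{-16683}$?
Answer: $\frac{12447754184}{8884948725} \approx 1.401$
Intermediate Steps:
$b = \frac{4226}{6723}$ ($b = \frac{4604 + \left(-14\right) \left(-3\right) \left(-9\right)}{6150 + 573} = \frac{4604 + 42 \left(-9\right)}{6723} = \left(4604 - 378\right) \frac{1}{6723} = 4226 \cdot \frac{1}{6723} = \frac{4226}{6723} \approx 0.62859$)
$\frac{b - 5163}{19692 + 33} - \frac{27739}{-16683} = \frac{\frac{4226}{6723} - 5163}{19692 + 33} - \frac{27739}{-16683} = - \frac{34706623}{6723 \cdot 19725} - - \frac{27739}{16683} = \left(- \frac{34706623}{6723}\right) \frac{1}{19725} + \frac{27739}{16683} = - \frac{34706623}{132611175} + \frac{27739}{16683} = \frac{12447754184}{8884948725}$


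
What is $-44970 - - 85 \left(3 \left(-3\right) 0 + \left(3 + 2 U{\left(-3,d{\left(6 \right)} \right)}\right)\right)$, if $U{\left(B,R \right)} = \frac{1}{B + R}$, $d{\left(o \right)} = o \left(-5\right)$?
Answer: $- \frac{1475765}{33} \approx -44720.0$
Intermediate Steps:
$d{\left(o \right)} = - 5 o$
$-44970 - - 85 \left(3 \left(-3\right) 0 + \left(3 + 2 U{\left(-3,d{\left(6 \right)} \right)}\right)\right) = -44970 - - 85 \left(3 \left(-3\right) 0 + \left(3 + \frac{2}{-3 - 30}\right)\right) = -44970 - - 85 \left(\left(-9\right) 0 + \left(3 + \frac{2}{-3 - 30}\right)\right) = -44970 - - 85 \left(0 + \left(3 + \frac{2}{-33}\right)\right) = -44970 - - 85 \left(0 + \left(3 + 2 \left(- \frac{1}{33}\right)\right)\right) = -44970 - - 85 \left(0 + \left(3 - \frac{2}{33}\right)\right) = -44970 - - 85 \left(0 + \frac{97}{33}\right) = -44970 - \left(-85\right) \frac{97}{33} = -44970 - - \frac{8245}{33} = -44970 + \frac{8245}{33} = - \frac{1475765}{33}$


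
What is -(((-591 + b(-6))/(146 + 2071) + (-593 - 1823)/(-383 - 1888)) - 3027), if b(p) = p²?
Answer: 5078754974/1678269 ≈ 3026.2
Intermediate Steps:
-(((-591 + b(-6))/(146 + 2071) + (-593 - 1823)/(-383 - 1888)) - 3027) = -(((-591 + (-6)²)/(146 + 2071) + (-593 - 1823)/(-383 - 1888)) - 3027) = -(((-591 + 36)/2217 - 2416/(-2271)) - 3027) = -((-555*1/2217 - 2416*(-1/2271)) - 3027) = -((-185/739 + 2416/2271) - 3027) = -(1365289/1678269 - 3027) = -1*(-5078754974/1678269) = 5078754974/1678269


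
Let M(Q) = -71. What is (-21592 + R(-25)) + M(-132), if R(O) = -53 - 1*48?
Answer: -21764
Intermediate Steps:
R(O) = -101 (R(O) = -53 - 48 = -101)
(-21592 + R(-25)) + M(-132) = (-21592 - 101) - 71 = -21693 - 71 = -21764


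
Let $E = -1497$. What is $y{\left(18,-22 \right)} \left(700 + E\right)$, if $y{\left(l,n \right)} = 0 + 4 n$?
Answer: $70136$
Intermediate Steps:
$y{\left(l,n \right)} = 4 n$
$y{\left(18,-22 \right)} \left(700 + E\right) = 4 \left(-22\right) \left(700 - 1497\right) = \left(-88\right) \left(-797\right) = 70136$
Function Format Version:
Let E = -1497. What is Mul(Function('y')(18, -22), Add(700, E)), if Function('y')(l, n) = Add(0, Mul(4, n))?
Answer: 70136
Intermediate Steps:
Function('y')(l, n) = Mul(4, n)
Mul(Function('y')(18, -22), Add(700, E)) = Mul(Mul(4, -22), Add(700, -1497)) = Mul(-88, -797) = 70136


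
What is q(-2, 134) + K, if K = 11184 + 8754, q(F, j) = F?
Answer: 19936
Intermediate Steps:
K = 19938
q(-2, 134) + K = -2 + 19938 = 19936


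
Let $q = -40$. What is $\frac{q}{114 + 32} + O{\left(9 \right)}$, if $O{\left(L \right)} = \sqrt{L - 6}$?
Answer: $- \frac{20}{73} + \sqrt{3} \approx 1.4581$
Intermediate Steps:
$O{\left(L \right)} = \sqrt{-6 + L}$
$\frac{q}{114 + 32} + O{\left(9 \right)} = \frac{1}{114 + 32} \left(-40\right) + \sqrt{-6 + 9} = \frac{1}{146} \left(-40\right) + \sqrt{3} = - \frac{20}{73} + \sqrt{3}$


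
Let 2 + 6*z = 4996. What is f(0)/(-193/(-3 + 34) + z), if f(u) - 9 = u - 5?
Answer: 93/19207 ≈ 0.0048420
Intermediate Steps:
f(u) = 4 + u (f(u) = 9 + (u - 5) = 9 + (-5 + u) = 4 + u)
z = 2497/3 (z = -⅓ + (⅙)*4996 = -⅓ + 2498/3 = 2497/3 ≈ 832.33)
f(0)/(-193/(-3 + 34) + z) = (4 + 0)/(-193/(-3 + 34) + 2497/3) = 4/(-193/31 + 2497/3) = 4/(76828/93) = (93/76828)*4 = 93/19207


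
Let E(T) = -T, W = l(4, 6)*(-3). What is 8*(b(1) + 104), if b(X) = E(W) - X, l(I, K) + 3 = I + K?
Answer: 992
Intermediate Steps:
l(I, K) = -3 + I + K (l(I, K) = -3 + (I + K) = -3 + I + K)
W = -21 (W = (-3 + 4 + 6)*(-3) = 7*(-3) = -21)
b(X) = 21 - X (b(X) = -1*(-21) - X = 21 - X)
8*(b(1) + 104) = 8*((21 - 1*1) + 104) = 8*((21 - 1) + 104) = 8*(20 + 104) = 8*124 = 992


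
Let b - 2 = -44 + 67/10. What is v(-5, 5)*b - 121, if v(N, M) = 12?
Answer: -2723/5 ≈ -544.60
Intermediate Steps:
b = -353/10 (b = 2 + (-44 + 67/10) = 2 - 373/10 = -353/10 ≈ -35.300)
v(-5, 5)*b - 121 = 12*(-353/10) - 121 = -2118/5 - 121 = -2723/5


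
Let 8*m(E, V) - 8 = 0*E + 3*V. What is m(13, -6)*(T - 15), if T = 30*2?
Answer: -225/4 ≈ -56.250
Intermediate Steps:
T = 60
m(E, V) = 1 + 3*V/8 (m(E, V) = 1 + (0*E + 3*V)/8 = 1 + (0 + 3*V)/8 = 1 + (3*V)/8 = 1 + 3*V/8)
m(13, -6)*(T - 15) = (1 + (3/8)*(-6))*(60 - 15) = (1 - 9/4)*45 = -5/4*45 = -225/4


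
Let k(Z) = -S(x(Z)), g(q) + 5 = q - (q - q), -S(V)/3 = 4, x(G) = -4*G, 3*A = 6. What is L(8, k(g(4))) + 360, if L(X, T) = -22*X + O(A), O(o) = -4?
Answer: 180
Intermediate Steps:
A = 2 (A = (1/3)*6 = 2)
S(V) = -12 (S(V) = -3*4 = -12)
g(q) = -5 + q (g(q) = -5 + (q - (q - q)) = -5 + (q - 1*0) = -5 + (q + 0) = -5 + q)
k(Z) = 12 (k(Z) = -1*(-12) = 12)
L(X, T) = -4 - 22*X (L(X, T) = -22*X - 4 = -4 - 22*X)
L(8, k(g(4))) + 360 = (-4 - 22*8) + 360 = (-4 - 176) + 360 = -180 + 360 = 180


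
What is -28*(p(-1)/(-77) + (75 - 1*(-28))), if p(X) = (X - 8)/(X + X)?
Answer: -31706/11 ≈ -2882.4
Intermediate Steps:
p(X) = (-8 + X)/(2*X) (p(X) = (-8 + X)/((2*X)) = (-8 + X)*(1/(2*X)) = (-8 + X)/(2*X))
-28*(p(-1)/(-77) + (75 - 1*(-28))) = -28*(((½)*(-8 - 1)/(-1))/(-77) + (75 - 1*(-28))) = -28*(((½)*(-1)*(-9))*(-1/77) + (75 + 28)) = -28*((9/2)*(-1/77) + 103) = -28*(-9/154 + 103) = -28*15853/154 = -31706/11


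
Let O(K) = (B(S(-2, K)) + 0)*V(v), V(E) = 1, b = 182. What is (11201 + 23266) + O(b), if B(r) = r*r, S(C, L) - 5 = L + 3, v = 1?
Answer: 70567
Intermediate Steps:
S(C, L) = 8 + L (S(C, L) = 5 + (L + 3) = 5 + (3 + L) = 8 + L)
B(r) = r²
O(K) = (8 + K)² (O(K) = ((8 + K)² + 0)*1 = (8 + K)²*1 = (8 + K)²)
(11201 + 23266) + O(b) = (11201 + 23266) + (8 + 182)² = 34467 + 190² = 34467 + 36100 = 70567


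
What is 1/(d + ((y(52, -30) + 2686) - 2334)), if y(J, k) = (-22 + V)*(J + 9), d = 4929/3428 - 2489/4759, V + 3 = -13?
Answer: -16313852/32058108213 ≈ -0.00050888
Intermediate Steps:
V = -16 (V = -3 - 13 = -16)
d = 14924819/16313852 (d = 4929*(1/3428) - 2489*1/4759 = 4929/3428 - 2489/4759 = 14924819/16313852 ≈ 0.91486)
y(J, k) = -342 - 38*J (y(J, k) = (-22 - 16)*(J + 9) = -38*(9 + J) = -342 - 38*J)
1/(d + ((y(52, -30) + 2686) - 2334)) = 1/(14924819/16313852 + (((-342 - 38*52) + 2686) - 2334)) = 1/(14924819/16313852 + (((-342 - 1976) + 2686) - 2334)) = 1/(14924819/16313852 + ((-2318 + 2686) - 2334)) = 1/(14924819/16313852 + (368 - 2334)) = 1/(14924819/16313852 - 1966) = 1/(-32058108213/16313852) = -16313852/32058108213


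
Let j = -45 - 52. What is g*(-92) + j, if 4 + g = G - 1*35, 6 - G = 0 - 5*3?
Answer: 1559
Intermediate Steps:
G = 21 (G = 6 - (0 - 5*3) = 6 - (0 - 15) = 6 - 1*(-15) = 6 + 15 = 21)
j = -97
g = -18 (g = -4 + (21 - 1*35) = -4 + (21 - 35) = -4 - 14 = -18)
g*(-92) + j = -18*(-92) - 97 = 1656 - 97 = 1559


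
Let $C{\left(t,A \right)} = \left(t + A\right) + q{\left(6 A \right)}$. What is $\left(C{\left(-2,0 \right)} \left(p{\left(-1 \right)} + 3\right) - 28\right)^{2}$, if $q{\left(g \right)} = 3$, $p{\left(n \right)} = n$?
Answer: $676$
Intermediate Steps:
$C{\left(t,A \right)} = 3 + A + t$ ($C{\left(t,A \right)} = \left(t + A\right) + 3 = \left(A + t\right) + 3 = 3 + A + t$)
$\left(C{\left(-2,0 \right)} \left(p{\left(-1 \right)} + 3\right) - 28\right)^{2} = \left(\left(3 + 0 - 2\right) \left(-1 + 3\right) - 28\right)^{2} = \left(1 \cdot 2 - 28\right)^{2} = \left(2 - 28\right)^{2} = \left(-26\right)^{2} = 676$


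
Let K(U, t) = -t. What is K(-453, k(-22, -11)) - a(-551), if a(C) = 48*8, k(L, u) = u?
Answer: -373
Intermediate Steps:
a(C) = 384
K(-453, k(-22, -11)) - a(-551) = -1*(-11) - 1*384 = 11 - 384 = -373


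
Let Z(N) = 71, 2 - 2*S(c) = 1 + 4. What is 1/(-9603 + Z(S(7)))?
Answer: -1/9532 ≈ -0.00010491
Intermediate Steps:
S(c) = -3/2 (S(c) = 1 - (1 + 4)/2 = 1 - ½*5 = 1 - 5/2 = -3/2)
1/(-9603 + Z(S(7))) = 1/(-9603 + 71) = 1/(-9532) = -1/9532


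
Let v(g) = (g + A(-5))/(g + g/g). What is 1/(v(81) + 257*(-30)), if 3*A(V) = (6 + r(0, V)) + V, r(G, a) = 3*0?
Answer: -123/948208 ≈ -0.00012972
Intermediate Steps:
r(G, a) = 0
A(V) = 2 + V/3 (A(V) = ((6 + 0) + V)/3 = (6 + V)/3 = 2 + V/3)
v(g) = (1/3 + g)/(1 + g) (v(g) = (g + (2 + (1/3)*(-5)))/(g + g/g) = (g + (2 - 5/3))/(g + 1) = (g + 1/3)/(1 + g) = (1/3 + g)/(1 + g))
1/(v(81) + 257*(-30)) = 1/((1/3 + 81)/(1 + 81) + 257*(-30)) = 1/((244/3)/82 - 7710) = 1/((1/82)*(244/3) - 7710) = 1/(122/123 - 7710) = 1/(-948208/123) = -123/948208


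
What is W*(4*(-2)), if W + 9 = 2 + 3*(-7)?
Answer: 224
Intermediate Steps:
W = -28 (W = -9 + (2 + 3*(-7)) = -9 + (2 - 21) = -9 - 19 = -28)
W*(4*(-2)) = -112*(-2) = -28*(-8) = 224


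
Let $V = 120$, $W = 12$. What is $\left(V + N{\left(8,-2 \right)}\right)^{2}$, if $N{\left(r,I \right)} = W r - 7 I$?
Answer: $52900$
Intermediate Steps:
$N{\left(r,I \right)} = - 7 I + 12 r$ ($N{\left(r,I \right)} = 12 r - 7 I = - 7 I + 12 r$)
$\left(V + N{\left(8,-2 \right)}\right)^{2} = \left(120 + \left(\left(-7\right) \left(-2\right) + 12 \cdot 8\right)\right)^{2} = \left(120 + \left(14 + 96\right)\right)^{2} = \left(120 + 110\right)^{2} = 230^{2} = 52900$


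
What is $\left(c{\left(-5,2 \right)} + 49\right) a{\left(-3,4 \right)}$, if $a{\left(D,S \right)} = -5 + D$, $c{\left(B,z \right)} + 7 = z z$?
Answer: $-368$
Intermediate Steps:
$c{\left(B,z \right)} = -7 + z^{2}$ ($c{\left(B,z \right)} = -7 + z z = -7 + z^{2}$)
$\left(c{\left(-5,2 \right)} + 49\right) a{\left(-3,4 \right)} = \left(\left(-7 + 2^{2}\right) + 49\right) \left(-5 - 3\right) = \left(\left(-7 + 4\right) + 49\right) \left(-8\right) = \left(-3 + 49\right) \left(-8\right) = 46 \left(-8\right) = -368$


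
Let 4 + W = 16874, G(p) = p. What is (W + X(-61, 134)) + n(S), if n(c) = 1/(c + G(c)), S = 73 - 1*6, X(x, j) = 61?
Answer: 2268755/134 ≈ 16931.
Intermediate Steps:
S = 67 (S = 73 - 6 = 67)
n(c) = 1/(2*c) (n(c) = 1/(c + c) = 1/(2*c))
W = 16870 (W = -4 + 16874 = 16870)
(W + X(-61, 134)) + n(S) = (16870 + 61) + (½)/67 = 16931 + (½)*(1/67) = 16931 + 1/134 = 2268755/134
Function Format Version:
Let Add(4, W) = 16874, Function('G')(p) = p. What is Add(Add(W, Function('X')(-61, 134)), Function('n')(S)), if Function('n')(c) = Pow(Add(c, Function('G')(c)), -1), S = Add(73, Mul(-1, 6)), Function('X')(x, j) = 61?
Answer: Rational(2268755, 134) ≈ 16931.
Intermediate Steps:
S = 67 (S = Add(73, -6) = 67)
Function('n')(c) = Mul(Rational(1, 2), Pow(c, -1)) (Function('n')(c) = Pow(Add(c, c), -1) = Pow(Mul(2, c), -1) = Mul(Rational(1, 2), Pow(c, -1)))
W = 16870 (W = Add(-4, 16874) = 16870)
Add(Add(W, Function('X')(-61, 134)), Function('n')(S)) = Add(Add(16870, 61), Mul(Rational(1, 2), Pow(67, -1))) = Add(16931, Mul(Rational(1, 2), Rational(1, 67))) = Add(16931, Rational(1, 134)) = Rational(2268755, 134)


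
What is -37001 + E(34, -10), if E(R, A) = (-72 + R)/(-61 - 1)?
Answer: -1147012/31 ≈ -37000.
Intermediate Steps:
E(R, A) = 36/31 - R/62 (E(R, A) = (-72 + R)/(-62) = (-72 + R)*(-1/62) = 36/31 - R/62)
-37001 + E(34, -10) = -37001 + (36/31 - 1/62*34) = -37001 + (36/31 - 17/31) = -37001 + 19/31 = -1147012/31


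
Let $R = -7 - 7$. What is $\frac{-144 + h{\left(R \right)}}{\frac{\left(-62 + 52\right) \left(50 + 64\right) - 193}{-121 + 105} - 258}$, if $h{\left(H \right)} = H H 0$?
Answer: $\frac{2304}{2795} \approx 0.82433$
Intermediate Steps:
$R = -14$
$h{\left(H \right)} = 0$ ($h{\left(H \right)} = H^{2} \cdot 0 = 0$)
$\frac{-144 + h{\left(R \right)}}{\frac{\left(-62 + 52\right) \left(50 + 64\right) - 193}{-121 + 105} - 258} = \frac{-144 + 0}{\frac{\left(-62 + 52\right) \left(50 + 64\right) - 193}{-121 + 105} - 258} = - \frac{144}{\frac{\left(-10\right) 114 - 193}{-16} - 258} = - \frac{144}{\left(-1140 - 193\right) \left(- \frac{1}{16}\right) - 258} = - \frac{144}{\left(-1333\right) \left(- \frac{1}{16}\right) - 258} = - \frac{144}{\frac{1333}{16} - 258} = - \frac{144}{- \frac{2795}{16}} = \left(-144\right) \left(- \frac{16}{2795}\right) = \frac{2304}{2795}$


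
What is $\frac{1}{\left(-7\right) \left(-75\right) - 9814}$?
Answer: $- \frac{1}{9289} \approx -0.00010765$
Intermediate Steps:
$\frac{1}{\left(-7\right) \left(-75\right) - 9814} = \frac{1}{525 - 9814} = \frac{1}{-9289} = - \frac{1}{9289}$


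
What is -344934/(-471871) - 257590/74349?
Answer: -95903752924/35083136979 ≈ -2.7336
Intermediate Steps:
-344934/(-471871) - 257590/74349 = -344934*(-1/471871) - 257590*1/74349 = 344934/471871 - 257590/74349 = -95903752924/35083136979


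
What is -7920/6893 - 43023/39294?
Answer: -202588673/90284514 ≈ -2.2439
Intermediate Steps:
-7920/6893 - 43023/39294 = -7920*1/6893 - 43023*1/39294 = -7920/6893 - 14341/13098 = -202588673/90284514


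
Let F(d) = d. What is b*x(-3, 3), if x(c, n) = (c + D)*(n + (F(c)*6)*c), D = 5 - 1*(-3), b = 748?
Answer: 213180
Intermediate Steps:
D = 8 (D = 5 + 3 = 8)
x(c, n) = (8 + c)*(n + 6*c²) (x(c, n) = (c + 8)*(n + (c*6)*c) = (8 + c)*(n + (6*c)*c) = (8 + c)*(n + 6*c²))
b*x(-3, 3) = 748*(6*(-3)³ + 8*3 + 48*(-3)² - 3*3) = 748*(6*(-27) + 24 + 48*9 - 9) = 748*(-162 + 24 + 432 - 9) = 748*285 = 213180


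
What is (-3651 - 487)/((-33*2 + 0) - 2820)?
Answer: 2069/1443 ≈ 1.4338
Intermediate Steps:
(-3651 - 487)/((-33*2 + 0) - 2820) = -4138/((-66 + 0) - 2820) = -4138/(-66 - 2820) = -4138/(-2886) = -4138*(-1/2886) = 2069/1443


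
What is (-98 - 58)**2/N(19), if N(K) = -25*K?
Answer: -24336/475 ≈ -51.234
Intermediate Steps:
(-98 - 58)**2/N(19) = (-98 - 58)**2/((-25*19)) = (-156)**2/(-475) = 24336*(-1/475) = -24336/475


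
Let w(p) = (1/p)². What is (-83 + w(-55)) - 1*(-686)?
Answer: 1824076/3025 ≈ 603.00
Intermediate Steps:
w(p) = p⁻²
(-83 + w(-55)) - 1*(-686) = (-83 + (-55)⁻²) - 1*(-686) = (-83 + 1/3025) + 686 = -251074/3025 + 686 = 1824076/3025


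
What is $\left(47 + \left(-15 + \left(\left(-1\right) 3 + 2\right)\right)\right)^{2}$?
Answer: $961$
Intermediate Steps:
$\left(47 + \left(-15 + \left(\left(-1\right) 3 + 2\right)\right)\right)^{2} = \left(47 + \left(-15 + \left(-3 + 2\right)\right)\right)^{2} = \left(47 - 16\right)^{2} = 31^{2} = 961$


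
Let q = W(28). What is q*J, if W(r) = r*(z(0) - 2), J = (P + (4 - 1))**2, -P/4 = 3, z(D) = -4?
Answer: -13608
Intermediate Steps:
P = -12 (P = -4*3 = -12)
J = 81 (J = (-12 + (4 - 1))**2 = (-12 + 3)**2 = (-9)**2 = 81)
W(r) = -6*r (W(r) = r*(-4 - 2) = r*(-6) = -6*r)
q = -168 (q = -6*28 = -168)
q*J = -168*81 = -13608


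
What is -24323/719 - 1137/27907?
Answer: -679599464/20065133 ≈ -33.870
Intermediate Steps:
-24323/719 - 1137/27907 = -679599464/20065133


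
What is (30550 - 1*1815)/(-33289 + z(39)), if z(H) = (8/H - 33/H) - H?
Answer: -1120665/1299817 ≈ -0.86217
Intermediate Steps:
z(H) = -H - 25/H (z(H) = -25/H - H = -H - 25/H)
(30550 - 1*1815)/(-33289 + z(39)) = (30550 - 1*1815)/(-33289 + (-1*39 - 25/39)) = (30550 - 1815)/(-33289 + (-39 - 25*1/39)) = 28735/(-33289 + (-39 - 25/39)) = 28735/(-33289 - 1546/39) = 28735/(-1299817/39) = 28735*(-39/1299817) = -1120665/1299817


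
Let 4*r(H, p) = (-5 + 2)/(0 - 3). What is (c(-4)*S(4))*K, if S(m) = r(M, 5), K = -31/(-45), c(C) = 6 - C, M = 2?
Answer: 31/18 ≈ 1.7222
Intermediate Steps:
K = 31/45 (K = -31*(-1/45) = 31/45 ≈ 0.68889)
r(H, p) = ¼ (r(H, p) = ((-5 + 2)/(0 - 3))/4 = (-3/(-3))/4 = (-3*(-⅓))/4 = (¼)*1 = ¼)
S(m) = ¼
(c(-4)*S(4))*K = ((6 - 1*(-4))*(¼))*(31/45) = ((6 + 4)*(¼))*(31/45) = (10*(¼))*(31/45) = (5/2)*(31/45) = 31/18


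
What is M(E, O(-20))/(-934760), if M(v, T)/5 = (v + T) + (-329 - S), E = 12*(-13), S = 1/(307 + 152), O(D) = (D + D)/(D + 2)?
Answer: 55399/21452742 ≈ 0.0025824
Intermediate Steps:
O(D) = 2*D/(2 + D) (O(D) = (2*D)/(2 + D) = 2*D/(2 + D))
S = 1/459 ≈ 0.0021787
E = -156
M(v, T) = -755060/459 + 5*T + 5*v (M(v, T) = 5*((v + T) + (-329 - 1*1/459)) = 5*((T + v) + (-329 - 1/459)) = 5*((T + v) - 151012/459) = 5*(-151012/459 + T + v) = -755060/459 + 5*T + 5*v)
M(E, O(-20))/(-934760) = (-755060/459 + 5*(2*(-20)/(2 - 20)) + 5*(-156))/(-934760) = (-755060/459 + 5*(2*(-20)/(-18)) - 780)*(-1/934760) = (-755060/459 + 5*(2*(-20)*(-1/18)) - 780)*(-1/934760) = (-755060/459 + 5*(20/9) - 780)*(-1/934760) = (-755060/459 + 100/9 - 780)*(-1/934760) = -1107980/459*(-1/934760) = 55399/21452742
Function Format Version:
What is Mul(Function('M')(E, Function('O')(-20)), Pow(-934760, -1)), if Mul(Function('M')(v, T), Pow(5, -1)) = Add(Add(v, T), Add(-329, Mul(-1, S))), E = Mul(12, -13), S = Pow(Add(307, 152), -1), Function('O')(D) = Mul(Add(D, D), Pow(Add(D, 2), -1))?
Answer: Rational(55399, 21452742) ≈ 0.0025824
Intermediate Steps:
Function('O')(D) = Mul(2, D, Pow(Add(2, D), -1)) (Function('O')(D) = Mul(Mul(2, D), Pow(Add(2, D), -1)) = Mul(2, D, Pow(Add(2, D), -1)))
S = Rational(1, 459) (S = Pow(459, -1) = Rational(1, 459) ≈ 0.0021787)
E = -156
Function('M')(v, T) = Add(Rational(-755060, 459), Mul(5, T), Mul(5, v)) (Function('M')(v, T) = Mul(5, Add(Add(v, T), Add(-329, Mul(-1, Rational(1, 459))))) = Mul(5, Add(Add(T, v), Add(-329, Rational(-1, 459)))) = Mul(5, Add(Add(T, v), Rational(-151012, 459))) = Mul(5, Add(Rational(-151012, 459), T, v)) = Add(Rational(-755060, 459), Mul(5, T), Mul(5, v)))
Mul(Function('M')(E, Function('O')(-20)), Pow(-934760, -1)) = Mul(Add(Rational(-755060, 459), Mul(5, Mul(2, -20, Pow(Add(2, -20), -1))), Mul(5, -156)), Pow(-934760, -1)) = Mul(Add(Rational(-755060, 459), Mul(5, Mul(2, -20, Pow(-18, -1))), -780), Rational(-1, 934760)) = Mul(Add(Rational(-755060, 459), Mul(5, Mul(2, -20, Rational(-1, 18))), -780), Rational(-1, 934760)) = Mul(Add(Rational(-755060, 459), Mul(5, Rational(20, 9)), -780), Rational(-1, 934760)) = Mul(Add(Rational(-755060, 459), Rational(100, 9), -780), Rational(-1, 934760)) = Mul(Rational(-1107980, 459), Rational(-1, 934760)) = Rational(55399, 21452742)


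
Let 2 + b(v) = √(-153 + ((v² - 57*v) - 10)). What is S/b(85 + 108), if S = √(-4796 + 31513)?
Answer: √696912945/26081 + 2*√26717/26081 ≈ 1.0247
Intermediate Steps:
S = √26717 ≈ 163.45
b(v) = -2 + √(-163 + v² - 57*v) (b(v) = -2 + √(-153 + ((v² - 57*v) - 10)) = -2 + √(-153 + (-10 + v² - 57*v)) = -2 + √(-163 + v² - 57*v))
S/b(85 + 108) = √26717/(-2 + √(-163 + (85 + 108)² - 57*(85 + 108))) = √26717/(-2 + √(-163 + 193² - 57*193)) = √26717/(-2 + √(-163 + 37249 - 11001)) = √26717/(-2 + √26085)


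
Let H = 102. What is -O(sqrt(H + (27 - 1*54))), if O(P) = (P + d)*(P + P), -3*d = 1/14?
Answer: -150 + 5*sqrt(3)/21 ≈ -149.59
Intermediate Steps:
d = -1/42 (d = -1/3/14 = -1/3*1/14 = -1/42 ≈ -0.023810)
O(P) = 2*P*(-1/42 + P) (O(P) = (P - 1/42)*(P + P) = (-1/42 + P)*(2*P) = 2*P*(-1/42 + P))
-O(sqrt(H + (27 - 1*54))) = -sqrt(102 + (27 - 1*54))*(-1 + 42*sqrt(102 + (27 - 1*54)))/21 = -sqrt(102 + (27 - 54))*(-1 + 42*sqrt(102 + (27 - 54)))/21 = -sqrt(102 - 27)*(-1 + 42*sqrt(102 - 27))/21 = -sqrt(75)*(-1 + 42*sqrt(75))/21 = -5*sqrt(3)*(-1 + 42*(5*sqrt(3)))/21 = -5*sqrt(3)*(-1 + 210*sqrt(3))/21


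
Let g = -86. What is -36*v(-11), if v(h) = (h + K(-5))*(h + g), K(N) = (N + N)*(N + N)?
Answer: 310788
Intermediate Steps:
K(N) = 4*N**2 (K(N) = (2*N)*(2*N) = 4*N**2)
v(h) = (-86 + h)*(100 + h) (v(h) = (h + 4*(-5)**2)*(h - 86) = (h + 4*25)*(-86 + h) = (h + 100)*(-86 + h) = (100 + h)*(-86 + h) = (-86 + h)*(100 + h))
-36*v(-11) = -36*(-8600 + (-11)**2 + 14*(-11)) = -36*(-8600 + 121 - 154) = -36*(-8633) = 310788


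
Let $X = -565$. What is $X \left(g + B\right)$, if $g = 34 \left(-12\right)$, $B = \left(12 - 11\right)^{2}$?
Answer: $229955$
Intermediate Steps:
$B = 1$ ($B = 1^{2} = 1$)
$g = -408$
$X \left(g + B\right) = - 565 \left(-408 + 1\right) = \left(-565\right) \left(-407\right) = 229955$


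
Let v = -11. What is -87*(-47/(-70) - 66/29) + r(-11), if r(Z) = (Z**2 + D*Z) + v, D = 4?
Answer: 14391/70 ≈ 205.59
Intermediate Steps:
r(Z) = -11 + Z**2 + 4*Z (r(Z) = (Z**2 + 4*Z) - 11 = -11 + Z**2 + 4*Z)
-87*(-47/(-70) - 66/29) + r(-11) = -87*(-47/(-70) - 66/29) + (-11 + (-11)**2 + 4*(-11)) = -87*(-47*(-1/70) - 66*1/29) + (-11 + 121 - 44) = -87*(47/70 - 66/29) + 66 = -87*(-3257/2030) + 66 = 9771/70 + 66 = 14391/70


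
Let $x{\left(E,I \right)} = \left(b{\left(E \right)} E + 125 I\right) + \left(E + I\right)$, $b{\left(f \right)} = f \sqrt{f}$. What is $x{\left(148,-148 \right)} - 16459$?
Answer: $-34959 + 43808 \sqrt{37} \approx 2.3151 \cdot 10^{5}$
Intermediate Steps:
$b{\left(f \right)} = f^{\frac{3}{2}}$
$x{\left(E,I \right)} = E + E^{\frac{5}{2}} + 126 I$ ($x{\left(E,I \right)} = \left(E^{\frac{3}{2}} E + 125 I\right) + \left(E + I\right) = \left(E^{\frac{5}{2}} + 125 I\right) + \left(E + I\right) = E + E^{\frac{5}{2}} + 126 I$)
$x{\left(148,-148 \right)} - 16459 = \left(148 + 148^{\frac{5}{2}} + 126 \left(-148\right)\right) - 16459 = \left(148 + 43808 \sqrt{37} - 18648\right) - 16459 = \left(-18500 + 43808 \sqrt{37}\right) - 16459 = -34959 + 43808 \sqrt{37}$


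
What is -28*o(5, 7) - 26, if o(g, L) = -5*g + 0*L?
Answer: 674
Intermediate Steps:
o(g, L) = -5*g (o(g, L) = -5*g + 0 = -5*g)
-28*o(5, 7) - 26 = -(-140)*5 - 26 = -28*(-25) - 26 = 700 - 26 = 674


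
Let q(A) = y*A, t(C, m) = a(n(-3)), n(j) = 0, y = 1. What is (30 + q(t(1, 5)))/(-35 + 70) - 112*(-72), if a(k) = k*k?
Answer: 56454/7 ≈ 8064.9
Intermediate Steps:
a(k) = k**2
t(C, m) = 0 (t(C, m) = 0**2 = 0)
q(A) = A (q(A) = 1*A = A)
(30 + q(t(1, 5)))/(-35 + 70) - 112*(-72) = (30 + 0)/(-35 + 70) - 112*(-72) = 30/35 + 8064 = 30*(1/35) + 8064 = 6/7 + 8064 = 56454/7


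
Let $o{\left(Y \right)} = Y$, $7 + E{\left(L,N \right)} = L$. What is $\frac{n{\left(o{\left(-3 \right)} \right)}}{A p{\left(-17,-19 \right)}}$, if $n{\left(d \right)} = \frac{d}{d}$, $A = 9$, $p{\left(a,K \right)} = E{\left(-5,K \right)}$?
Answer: $- \frac{1}{108} \approx -0.0092593$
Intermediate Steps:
$E{\left(L,N \right)} = -7 + L$
$p{\left(a,K \right)} = -12$ ($p{\left(a,K \right)} = -7 - 5 = -12$)
$n{\left(d \right)} = 1$
$\frac{n{\left(o{\left(-3 \right)} \right)}}{A p{\left(-17,-19 \right)}} = 1 \frac{1}{9 \left(-12\right)} = 1 \frac{1}{-108} = 1 \left(- \frac{1}{108}\right) = - \frac{1}{108}$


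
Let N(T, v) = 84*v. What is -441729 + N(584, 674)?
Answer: -385113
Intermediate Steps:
-441729 + N(584, 674) = -441729 + 84*674 = -441729 + 56616 = -385113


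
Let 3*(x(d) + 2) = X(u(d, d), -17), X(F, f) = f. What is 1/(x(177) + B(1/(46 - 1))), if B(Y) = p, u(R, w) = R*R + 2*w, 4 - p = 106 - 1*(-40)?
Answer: -3/449 ≈ -0.0066815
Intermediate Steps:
p = -142 (p = 4 - (106 - 1*(-40)) = 4 - (106 + 40) = 4 - 1*146 = 4 - 146 = -142)
u(R, w) = R² + 2*w
B(Y) = -142
x(d) = -23/3 (x(d) = -2 + (⅓)*(-17) = -2 - 17/3 = -23/3)
1/(x(177) + B(1/(46 - 1))) = 1/(-23/3 - 142) = 1/(-449/3) = -3/449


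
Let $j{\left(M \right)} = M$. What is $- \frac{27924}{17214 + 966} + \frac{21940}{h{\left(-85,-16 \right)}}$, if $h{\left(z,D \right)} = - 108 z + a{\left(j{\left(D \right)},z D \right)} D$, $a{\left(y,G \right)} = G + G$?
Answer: $- \frac{56014}{25755} \approx -2.1749$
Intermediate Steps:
$a{\left(y,G \right)} = 2 G$
$h{\left(z,D \right)} = - 108 z + 2 z D^{2}$ ($h{\left(z,D \right)} = - 108 z + 2 z D D = - 108 z + 2 D z D = - 108 z + 2 z D^{2}$)
$- \frac{27924}{17214 + 966} + \frac{21940}{h{\left(-85,-16 \right)}} = - \frac{27924}{17214 + 966} + \frac{21940}{2 \left(-85\right) \left(-54 + \left(-16\right)^{2}\right)} = - \frac{27924}{18180} + \frac{21940}{2 \left(-85\right) \left(-54 + 256\right)} = \left(-27924\right) \frac{1}{18180} + \frac{21940}{2 \left(-85\right) 202} = - \frac{2327}{1515} + \frac{21940}{-34340} = - \frac{2327}{1515} + 21940 \left(- \frac{1}{34340}\right) = - \frac{2327}{1515} - \frac{1097}{1717} = - \frac{56014}{25755}$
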